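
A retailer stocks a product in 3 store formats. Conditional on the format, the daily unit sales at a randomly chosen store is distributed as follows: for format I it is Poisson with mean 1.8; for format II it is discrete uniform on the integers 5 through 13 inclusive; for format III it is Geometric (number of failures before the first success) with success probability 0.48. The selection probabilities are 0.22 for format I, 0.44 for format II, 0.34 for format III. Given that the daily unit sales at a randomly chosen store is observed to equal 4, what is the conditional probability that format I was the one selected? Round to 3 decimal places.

0.571

Likelihoods P(X=4 | ·): I: 0.0723017; II: 0; III: 0.0350958.
Posterior ∝ prior × likelihood. Numerator for I: 0.22·0.0723017 = 0.0159064.
Normalizing constant: 0.22·0.0723017 + 0.44·0 + 0.34·0.0350958 = 0.0278389.
P(I | observation) = 0.0159064 / 0.0278389 = 0.571372.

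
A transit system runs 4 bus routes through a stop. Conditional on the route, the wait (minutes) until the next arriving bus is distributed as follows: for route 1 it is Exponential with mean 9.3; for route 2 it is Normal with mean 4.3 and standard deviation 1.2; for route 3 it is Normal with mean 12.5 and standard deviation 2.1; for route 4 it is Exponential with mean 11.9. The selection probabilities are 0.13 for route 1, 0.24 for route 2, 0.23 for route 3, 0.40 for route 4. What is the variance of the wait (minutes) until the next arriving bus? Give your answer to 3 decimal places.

79.975

Per component, 1: μ=9.3, E[X²]=172.98; 2: μ=4.3, E[X²]=19.93; 3: μ=12.5, E[X²]=160.66; 4: μ=11.9, E[X²]=283.22.
E[X] = 0.13·9.3 + 0.24·4.3 + 0.23·12.5 + 0.4·11.9 = 9.876.
E[X²] = 0.13·172.98 + 0.24·19.93 + 0.23·160.66 + 0.4·283.22 = 177.51.
Var(X) = E[X²] − (E[X])² = 177.51 − 97.5354 = 79.975.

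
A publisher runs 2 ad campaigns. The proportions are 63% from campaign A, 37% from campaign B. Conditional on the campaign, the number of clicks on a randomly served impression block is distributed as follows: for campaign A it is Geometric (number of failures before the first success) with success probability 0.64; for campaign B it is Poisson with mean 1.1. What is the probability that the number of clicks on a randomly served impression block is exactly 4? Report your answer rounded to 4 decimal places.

Conditional on each campaign, P(X = 4): A: 0.0107495; B: 0.0203065.
By total probability, P(X = 4) = 0.63·0.0107495 + 0.37·0.0203065 = 0.0142856.

0.0143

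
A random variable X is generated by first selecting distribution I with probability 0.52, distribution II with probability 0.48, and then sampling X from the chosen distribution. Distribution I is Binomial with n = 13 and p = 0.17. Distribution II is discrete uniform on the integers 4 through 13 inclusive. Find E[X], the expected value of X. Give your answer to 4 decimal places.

Component means — I: 2.21; II: 8.5.
E[X] = 0.52·2.21 + 0.48·8.5 = 5.2292.

5.2292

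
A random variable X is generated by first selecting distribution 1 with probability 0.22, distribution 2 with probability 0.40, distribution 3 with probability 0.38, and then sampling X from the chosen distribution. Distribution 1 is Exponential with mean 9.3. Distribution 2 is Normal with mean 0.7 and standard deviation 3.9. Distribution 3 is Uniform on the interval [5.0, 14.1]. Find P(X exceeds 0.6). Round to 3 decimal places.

Conditional on each component, P(X > 0.6): 1: 0.937521; 2: 0.510228; 3: 1.
By total probability, P(X > 0.6) = 0.22·0.937521 + 0.4·0.510228 + 0.38·1 = 0.790346.

0.790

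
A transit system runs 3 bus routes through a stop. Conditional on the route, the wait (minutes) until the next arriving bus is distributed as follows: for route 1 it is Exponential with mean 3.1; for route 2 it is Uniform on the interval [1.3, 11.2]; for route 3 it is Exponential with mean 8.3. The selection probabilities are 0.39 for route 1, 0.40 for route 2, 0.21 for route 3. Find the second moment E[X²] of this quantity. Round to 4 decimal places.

55.3216

For each component E[X²] = Var + (mean)², giving 1: 19.22; 2: 47.23; 3: 137.78.
Overall E[X²] = 0.39·19.22 + 0.4·47.23 + 0.21·137.78 = 55.3216.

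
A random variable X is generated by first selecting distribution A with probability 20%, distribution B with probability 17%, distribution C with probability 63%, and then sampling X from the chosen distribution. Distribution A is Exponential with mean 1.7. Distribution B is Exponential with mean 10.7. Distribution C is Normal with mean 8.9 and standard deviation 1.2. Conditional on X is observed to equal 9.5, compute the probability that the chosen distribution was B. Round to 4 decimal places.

0.0341

Likelihoods f(9.5 | ·): A: 0.00220096; B: 0.0384616; C: 0.293388.
Posterior ∝ prior × likelihood. Numerator for B: 0.17·0.0384616 = 0.00653848.
Normalizing constant: 0.2·0.00220096 + 0.17·0.0384616 + 0.63·0.293388 = 0.191813.
P(B | observation) = 0.00653848 / 0.191813 = 0.0340878.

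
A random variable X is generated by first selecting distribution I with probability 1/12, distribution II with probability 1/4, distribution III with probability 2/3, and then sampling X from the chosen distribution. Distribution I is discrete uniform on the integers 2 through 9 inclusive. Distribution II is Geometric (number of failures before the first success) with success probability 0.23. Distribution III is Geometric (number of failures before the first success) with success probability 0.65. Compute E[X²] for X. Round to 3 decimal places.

For each component E[X²] = Var + (mean)², giving I: 35.5; II: 25.7637; III: 1.11834.
Overall E[X²] = 0.0833333·35.5 + 0.25·25.7637 + 0.666667·1.11834 = 10.1448.

10.145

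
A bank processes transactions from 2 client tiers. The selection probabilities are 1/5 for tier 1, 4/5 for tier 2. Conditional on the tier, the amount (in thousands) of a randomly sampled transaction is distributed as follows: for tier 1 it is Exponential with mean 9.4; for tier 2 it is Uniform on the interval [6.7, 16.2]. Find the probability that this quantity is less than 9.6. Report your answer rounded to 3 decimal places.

0.372

Conditional on each tier, P(X < 9.6): 1: 0.639865; 2: 0.305263.
By total probability, P(X < 9.6) = 0.2·0.639865 + 0.8·0.305263 = 0.372184.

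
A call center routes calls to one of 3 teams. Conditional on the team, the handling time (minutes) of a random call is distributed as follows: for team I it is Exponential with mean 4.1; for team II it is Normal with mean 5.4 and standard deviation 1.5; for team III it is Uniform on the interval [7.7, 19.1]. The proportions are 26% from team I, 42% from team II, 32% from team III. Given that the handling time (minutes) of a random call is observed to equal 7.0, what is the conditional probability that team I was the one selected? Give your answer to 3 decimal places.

0.154

Likelihoods f(7.0 | ·): I: 0.0442321; II: 0.150575; III: 0.
Posterior ∝ prior × likelihood. Numerator for I: 0.26·0.0442321 = 0.0115004.
Normalizing constant: 0.26·0.0442321 + 0.42·0.150575 + 0.32·0 = 0.0747419.
P(I | observation) = 0.0115004 / 0.0747419 = 0.153867.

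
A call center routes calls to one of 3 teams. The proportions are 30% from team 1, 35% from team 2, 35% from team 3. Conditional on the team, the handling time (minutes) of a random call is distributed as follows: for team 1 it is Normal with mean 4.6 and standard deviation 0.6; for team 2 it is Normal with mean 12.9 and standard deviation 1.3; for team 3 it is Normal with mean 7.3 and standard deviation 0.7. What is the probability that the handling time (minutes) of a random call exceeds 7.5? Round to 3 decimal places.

Conditional on each team, P(X > 7.5): 1: 6.71328e-07; 2: 0.999984; 3: 0.387548.
By total probability, P(X > 7.5) = 0.3·6.71328e-07 + 0.35·0.999984 + 0.35·0.387548 = 0.485636.

0.486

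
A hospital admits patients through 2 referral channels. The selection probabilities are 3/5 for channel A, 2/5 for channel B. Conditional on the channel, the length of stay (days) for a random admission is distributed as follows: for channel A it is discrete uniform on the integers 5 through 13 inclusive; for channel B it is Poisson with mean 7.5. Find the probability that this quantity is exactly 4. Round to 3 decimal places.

Conditional on each channel, P(X = 4): A: 0; B: 0.0729164.
By total probability, P(X = 4) = 0.6·0 + 0.4·0.0729164 = 0.0291666.

0.029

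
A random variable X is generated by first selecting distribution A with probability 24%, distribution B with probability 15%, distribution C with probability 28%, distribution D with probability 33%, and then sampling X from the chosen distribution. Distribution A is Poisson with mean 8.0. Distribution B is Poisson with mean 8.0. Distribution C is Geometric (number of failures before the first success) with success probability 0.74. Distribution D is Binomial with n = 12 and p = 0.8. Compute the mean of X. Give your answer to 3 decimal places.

6.386

Component means — A: 8; B: 8; C: 0.351351; D: 9.6.
E[X] = 0.24·8 + 0.15·8 + 0.28·0.351351 + 0.33·9.6 = 6.38638.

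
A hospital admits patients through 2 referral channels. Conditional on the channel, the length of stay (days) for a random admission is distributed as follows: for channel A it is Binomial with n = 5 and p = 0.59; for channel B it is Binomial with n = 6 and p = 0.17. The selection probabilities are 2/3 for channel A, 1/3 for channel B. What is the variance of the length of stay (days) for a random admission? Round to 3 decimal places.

Per component, A: μ=2.95, E[X²]=9.912; B: μ=1.02, E[X²]=1.887.
E[X] = 0.666667·2.95 + 0.333333·1.02 = 2.30667.
E[X²] = 0.666667·9.912 + 0.333333·1.887 = 7.237.
Var(X) = E[X²] − (E[X])² = 7.237 − 5.32071 = 1.91629.

1.916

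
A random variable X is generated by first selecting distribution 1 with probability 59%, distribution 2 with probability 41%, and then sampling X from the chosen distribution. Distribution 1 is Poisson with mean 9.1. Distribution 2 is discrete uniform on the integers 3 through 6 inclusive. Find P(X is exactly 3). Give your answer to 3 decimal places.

Conditional on each component, P(X = 3): 1: 0.0140247; 2: 0.25.
By total probability, P(X = 3) = 0.59·0.0140247 + 0.41·0.25 = 0.110775.

0.111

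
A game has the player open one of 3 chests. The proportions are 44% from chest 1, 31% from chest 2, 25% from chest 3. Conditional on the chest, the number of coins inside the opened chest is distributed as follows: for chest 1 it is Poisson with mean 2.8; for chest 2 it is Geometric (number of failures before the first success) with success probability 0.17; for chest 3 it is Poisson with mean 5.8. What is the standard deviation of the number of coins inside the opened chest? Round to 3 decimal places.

3.638

Per component, 1: μ=2.8, E[X²]=10.64; 2: μ=4.88235, E[X²]=52.5571; 3: μ=5.8, E[X²]=39.44.
E[X] = 0.44·2.8 + 0.31·4.88235 + 0.25·5.8 = 4.19553.
E[X²] = 0.44·10.64 + 0.31·52.5571 + 0.25·39.44 = 30.8343.
Var(X) = E[X²] − (E[X])² = 30.8343 − 17.6025 = 13.2318.
SD(X) = √13.2318 = 3.63756.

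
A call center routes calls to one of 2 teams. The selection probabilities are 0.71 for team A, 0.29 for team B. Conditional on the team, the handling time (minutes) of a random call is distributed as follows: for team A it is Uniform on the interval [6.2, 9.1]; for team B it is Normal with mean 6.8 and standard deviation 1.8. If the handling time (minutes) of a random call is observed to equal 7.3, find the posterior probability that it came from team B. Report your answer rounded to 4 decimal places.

0.2017

Likelihoods f(7.3 | ·): A: 0.344828; B: 0.213247.
Posterior ∝ prior × likelihood. Numerator for B: 0.29·0.213247 = 0.0618416.
Normalizing constant: 0.71·0.344828 + 0.29·0.213247 = 0.306669.
P(B | observation) = 0.0618416 / 0.306669 = 0.201656.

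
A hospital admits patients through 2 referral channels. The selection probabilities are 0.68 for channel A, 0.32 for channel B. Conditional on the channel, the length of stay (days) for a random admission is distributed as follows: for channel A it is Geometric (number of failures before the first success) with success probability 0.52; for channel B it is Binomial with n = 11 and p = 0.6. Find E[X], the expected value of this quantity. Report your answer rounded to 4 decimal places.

Component means — A: 0.923077; B: 6.6.
E[X] = 0.68·0.923077 + 0.32·6.6 = 2.73969.

2.7397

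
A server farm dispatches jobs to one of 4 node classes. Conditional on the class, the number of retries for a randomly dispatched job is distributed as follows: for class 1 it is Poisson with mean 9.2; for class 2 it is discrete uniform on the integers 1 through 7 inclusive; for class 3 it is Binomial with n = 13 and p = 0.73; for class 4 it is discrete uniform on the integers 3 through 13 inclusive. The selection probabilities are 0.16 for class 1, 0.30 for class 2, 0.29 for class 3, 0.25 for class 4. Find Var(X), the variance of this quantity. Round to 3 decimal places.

Per component, 1: μ=9.2, E[X²]=93.84; 2: μ=4, E[X²]=20; 3: μ=9.49, E[X²]=92.6224; 4: μ=8, E[X²]=74.
E[X] = 0.16·9.2 + 0.3·4 + 0.29·9.49 + 0.25·8 = 7.4241.
E[X²] = 0.16·93.84 + 0.3·20 + 0.29·92.6224 + 0.25·74 = 66.3749.
Var(X) = E[X²] − (E[X])² = 66.3749 − 55.1173 = 11.2576.

11.258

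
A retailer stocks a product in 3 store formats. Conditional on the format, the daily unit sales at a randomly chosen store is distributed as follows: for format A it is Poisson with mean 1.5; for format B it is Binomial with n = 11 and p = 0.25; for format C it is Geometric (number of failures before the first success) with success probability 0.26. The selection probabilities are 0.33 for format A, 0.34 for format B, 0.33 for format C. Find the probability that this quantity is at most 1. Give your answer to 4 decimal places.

Conditional on each format, P(X ≤ 1): A: 0.557825; B: 0.197097; C: 0.4524.
By total probability, P(X ≤ 1) = 0.33·0.557825 + 0.34·0.197097 + 0.33·0.4524 = 0.400387.

0.4004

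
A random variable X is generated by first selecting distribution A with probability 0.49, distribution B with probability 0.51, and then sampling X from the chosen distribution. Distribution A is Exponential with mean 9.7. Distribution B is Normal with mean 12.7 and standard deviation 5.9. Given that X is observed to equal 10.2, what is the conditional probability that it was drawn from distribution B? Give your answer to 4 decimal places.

0.6411

Likelihoods f(10.2 | ·): A: 0.0360203; B: 0.0618116.
Posterior ∝ prior × likelihood. Numerator for B: 0.51·0.0618116 = 0.0315239.
Normalizing constant: 0.49·0.0360203 + 0.51·0.0618116 = 0.0491739.
P(B | observation) = 0.0315239 / 0.0491739 = 0.641071.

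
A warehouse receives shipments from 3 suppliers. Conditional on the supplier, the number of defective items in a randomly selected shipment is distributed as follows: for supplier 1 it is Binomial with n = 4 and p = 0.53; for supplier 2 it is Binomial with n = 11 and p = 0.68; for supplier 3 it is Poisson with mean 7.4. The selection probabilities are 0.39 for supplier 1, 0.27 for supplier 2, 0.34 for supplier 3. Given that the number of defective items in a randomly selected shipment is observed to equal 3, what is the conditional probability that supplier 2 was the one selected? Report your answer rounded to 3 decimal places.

Likelihoods P(X=3 | ·): 1: 0.279889; 2: 0.00570441; 3: 0.0412824.
Posterior ∝ prior × likelihood. Numerator for 2: 0.27·0.00570441 = 0.00154019.
Normalizing constant: 0.39·0.279889 + 0.27·0.00570441 + 0.34·0.0412824 = 0.124733.
P(2 | observation) = 0.00154019 / 0.124733 = 0.0123479.

0.012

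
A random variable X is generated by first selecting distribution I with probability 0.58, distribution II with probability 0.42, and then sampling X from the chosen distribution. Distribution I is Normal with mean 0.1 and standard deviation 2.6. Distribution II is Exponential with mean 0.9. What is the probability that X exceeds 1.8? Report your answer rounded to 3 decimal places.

Conditional on each component, P(X > 1.8): I: 0.256605; II: 0.135335.
By total probability, P(X > 1.8) = 0.58·0.256605 + 0.42·0.135335 = 0.205672.

0.206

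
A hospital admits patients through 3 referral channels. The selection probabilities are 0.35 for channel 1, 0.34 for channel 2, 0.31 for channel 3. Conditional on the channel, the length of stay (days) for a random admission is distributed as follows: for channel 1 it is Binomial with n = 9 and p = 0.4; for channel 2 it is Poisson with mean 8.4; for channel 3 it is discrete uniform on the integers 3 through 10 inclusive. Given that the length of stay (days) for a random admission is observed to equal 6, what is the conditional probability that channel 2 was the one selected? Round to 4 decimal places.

0.3655

Likelihoods P(X=6 | ·): 1: 0.0743178; 2: 0.109716; 3: 0.125.
Posterior ∝ prior × likelihood. Numerator for 2: 0.34·0.109716 = 0.0373034.
Normalizing constant: 0.35·0.0743178 + 0.34·0.109716 + 0.31·0.125 = 0.102065.
P(2 | observation) = 0.0373034 / 0.102065 = 0.365488.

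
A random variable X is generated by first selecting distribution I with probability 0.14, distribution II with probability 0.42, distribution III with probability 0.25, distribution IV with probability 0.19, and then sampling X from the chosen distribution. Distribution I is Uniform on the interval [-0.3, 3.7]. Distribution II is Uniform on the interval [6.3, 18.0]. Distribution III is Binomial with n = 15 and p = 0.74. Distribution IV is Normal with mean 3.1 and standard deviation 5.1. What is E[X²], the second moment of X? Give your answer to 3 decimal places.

For each component E[X²] = Var + (mean)², giving I: 4.22333; II: 159.03; III: 126.096; IV: 35.62.
Overall E[X²] = 0.14·4.22333 + 0.42·159.03 + 0.25·126.096 + 0.19·35.62 = 105.676.

105.676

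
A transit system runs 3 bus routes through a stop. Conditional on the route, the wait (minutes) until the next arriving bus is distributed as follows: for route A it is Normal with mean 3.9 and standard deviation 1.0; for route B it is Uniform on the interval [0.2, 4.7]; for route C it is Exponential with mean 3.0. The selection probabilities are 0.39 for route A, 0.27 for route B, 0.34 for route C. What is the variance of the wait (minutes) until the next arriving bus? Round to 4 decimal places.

Per component, A: μ=3.9, E[X²]=16.21; B: μ=2.45, E[X²]=7.69; C: μ=3, E[X²]=18.
E[X] = 0.39·3.9 + 0.27·2.45 + 0.34·3 = 3.2025.
E[X²] = 0.39·16.21 + 0.27·7.69 + 0.34·18 = 14.5182.
Var(X) = E[X²] − (E[X])² = 14.5182 − 10.256 = 4.26219.

4.2622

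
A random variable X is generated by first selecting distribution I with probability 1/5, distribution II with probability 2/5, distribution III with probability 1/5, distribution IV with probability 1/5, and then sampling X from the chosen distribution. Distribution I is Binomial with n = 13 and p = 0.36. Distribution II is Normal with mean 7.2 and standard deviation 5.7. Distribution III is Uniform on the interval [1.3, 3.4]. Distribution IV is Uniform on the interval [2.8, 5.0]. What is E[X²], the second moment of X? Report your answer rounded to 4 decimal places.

For each component E[X²] = Var + (mean)², giving I: 24.8976; II: 84.33; III: 5.89; IV: 15.6133.
Overall E[X²] = 0.2·24.8976 + 0.4·84.33 + 0.2·5.89 + 0.2·15.6133 = 43.0122.

43.0122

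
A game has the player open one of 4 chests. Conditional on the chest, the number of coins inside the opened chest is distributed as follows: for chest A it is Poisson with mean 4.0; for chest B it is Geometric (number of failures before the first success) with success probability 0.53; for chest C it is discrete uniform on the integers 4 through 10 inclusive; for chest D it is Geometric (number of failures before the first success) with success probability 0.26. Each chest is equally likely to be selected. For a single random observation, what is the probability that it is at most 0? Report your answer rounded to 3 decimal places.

Conditional on each chest, P(X ≤ 0): A: 0.0183156; B: 0.53; C: 0; D: 0.26.
By total probability, P(X ≤ 0) = 0.25·0.0183156 + 0.25·0.53 + 0.25·0 + 0.25·0.26 = 0.202079.

0.202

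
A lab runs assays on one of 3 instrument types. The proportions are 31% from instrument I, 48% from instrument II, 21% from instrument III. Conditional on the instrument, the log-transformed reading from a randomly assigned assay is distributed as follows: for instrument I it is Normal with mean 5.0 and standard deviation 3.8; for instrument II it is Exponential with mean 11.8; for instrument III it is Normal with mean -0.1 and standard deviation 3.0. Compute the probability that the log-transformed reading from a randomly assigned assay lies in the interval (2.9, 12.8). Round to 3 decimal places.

Conditional on each instrument, P(2.9 < X < 12.8): I: 0.689688; II: 0.44412; III: 0.158647.
By total probability, P(2.9 < X < 12.8) = 0.31·0.689688 + 0.48·0.44412 + 0.21·0.158647 = 0.460297.

0.460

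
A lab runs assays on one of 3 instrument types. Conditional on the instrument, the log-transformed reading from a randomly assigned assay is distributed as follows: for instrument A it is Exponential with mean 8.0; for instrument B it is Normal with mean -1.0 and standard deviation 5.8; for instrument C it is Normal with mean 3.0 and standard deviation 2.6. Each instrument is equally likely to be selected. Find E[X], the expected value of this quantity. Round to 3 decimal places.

Component means — A: 8; B: -1; C: 3.
E[X] = 0.333333·8 + 0.333333·-1 + 0.333333·3 = 3.33333.

3.333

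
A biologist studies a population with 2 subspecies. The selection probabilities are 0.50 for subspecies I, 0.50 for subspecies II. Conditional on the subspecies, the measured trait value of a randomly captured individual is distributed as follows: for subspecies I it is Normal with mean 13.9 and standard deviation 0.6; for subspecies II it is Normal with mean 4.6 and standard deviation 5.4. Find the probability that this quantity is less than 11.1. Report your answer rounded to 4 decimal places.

0.4428

Conditional on each subspecies, P(X < 11.1): I: 1.53063e-06; II: 0.885648.
By total probability, P(X < 11.1) = 0.5·1.53063e-06 + 0.5·0.885648 = 0.442825.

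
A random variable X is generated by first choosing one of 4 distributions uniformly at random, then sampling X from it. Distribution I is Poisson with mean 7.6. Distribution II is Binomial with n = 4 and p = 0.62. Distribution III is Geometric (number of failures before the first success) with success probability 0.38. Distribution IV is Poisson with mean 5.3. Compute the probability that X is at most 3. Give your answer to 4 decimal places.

0.4963

Conditional on each component, P(X ≤ 3): I: 0.0553713; II: 0.852237; III: 0.852237; IV: 0.22541.
By total probability, P(X ≤ 3) = 0.25·0.0553713 + 0.25·0.852237 + 0.25·0.852237 + 0.25·0.22541 = 0.496314.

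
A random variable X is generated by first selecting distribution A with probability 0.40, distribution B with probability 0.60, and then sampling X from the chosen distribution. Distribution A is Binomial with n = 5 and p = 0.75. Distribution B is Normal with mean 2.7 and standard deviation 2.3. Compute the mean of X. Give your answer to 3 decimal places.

3.120

Component means — A: 3.75; B: 2.7.
E[X] = 0.4·3.75 + 0.6·2.7 = 3.12.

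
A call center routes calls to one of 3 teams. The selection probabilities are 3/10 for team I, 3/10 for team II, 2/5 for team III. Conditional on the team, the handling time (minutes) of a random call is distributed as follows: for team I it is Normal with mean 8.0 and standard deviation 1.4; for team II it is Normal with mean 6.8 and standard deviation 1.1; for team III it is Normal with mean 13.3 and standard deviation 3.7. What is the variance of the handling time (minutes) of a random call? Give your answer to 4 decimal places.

Per component, I: μ=8, E[X²]=65.96; II: μ=6.8, E[X²]=47.45; III: μ=13.3, E[X²]=190.58.
E[X] = 0.3·8 + 0.3·6.8 + 0.4·13.3 = 9.76.
E[X²] = 0.3·65.96 + 0.3·47.45 + 0.4·190.58 = 110.255.
Var(X) = E[X²] − (E[X])² = 110.255 − 95.2576 = 14.9974.

14.9974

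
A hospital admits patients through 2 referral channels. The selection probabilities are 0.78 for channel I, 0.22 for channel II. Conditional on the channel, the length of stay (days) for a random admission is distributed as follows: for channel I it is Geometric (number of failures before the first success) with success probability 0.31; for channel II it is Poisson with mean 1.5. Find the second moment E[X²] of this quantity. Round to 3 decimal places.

10.290

For each component E[X²] = Var + (mean)², giving I: 12.1342; II: 3.75.
Overall E[X²] = 0.78·12.1342 + 0.22·3.75 = 10.2897.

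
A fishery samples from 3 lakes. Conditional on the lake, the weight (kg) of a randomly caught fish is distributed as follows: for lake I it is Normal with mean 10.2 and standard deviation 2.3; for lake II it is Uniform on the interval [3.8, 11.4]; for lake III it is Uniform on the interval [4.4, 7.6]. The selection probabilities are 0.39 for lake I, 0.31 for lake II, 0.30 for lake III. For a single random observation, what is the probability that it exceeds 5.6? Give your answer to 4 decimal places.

0.8052

Conditional on each lake, P(X > 5.6): I: 0.97725; II: 0.763158; III: 0.625.
By total probability, P(X > 5.6) = 0.39·0.97725 + 0.31·0.763158 + 0.3·0.625 = 0.805206.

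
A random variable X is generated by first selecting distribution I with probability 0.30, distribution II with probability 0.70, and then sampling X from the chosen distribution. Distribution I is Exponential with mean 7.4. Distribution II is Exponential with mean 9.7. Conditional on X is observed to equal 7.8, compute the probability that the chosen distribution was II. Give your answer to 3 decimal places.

Likelihoods f(7.8 | ·): I: 0.0470976; II: 0.0461319.
Posterior ∝ prior × likelihood. Numerator for II: 0.7·0.0461319 = 0.0322924.
Normalizing constant: 0.3·0.0470976 + 0.7·0.0461319 = 0.0464216.
P(II | observation) = 0.0322924 / 0.0464216 = 0.695632.

0.696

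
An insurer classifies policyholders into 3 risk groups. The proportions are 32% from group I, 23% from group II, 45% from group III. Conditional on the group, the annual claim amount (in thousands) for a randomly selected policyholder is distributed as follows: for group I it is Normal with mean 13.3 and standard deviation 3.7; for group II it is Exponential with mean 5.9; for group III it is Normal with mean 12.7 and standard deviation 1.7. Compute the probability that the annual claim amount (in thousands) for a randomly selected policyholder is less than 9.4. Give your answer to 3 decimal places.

Conditional on each group, P(X < 9.4): I: 0.145929; II: 0.79673; III: 0.0261184.
By total probability, P(X < 9.4) = 0.32·0.145929 + 0.23·0.79673 + 0.45·0.0261184 = 0.241699.

0.242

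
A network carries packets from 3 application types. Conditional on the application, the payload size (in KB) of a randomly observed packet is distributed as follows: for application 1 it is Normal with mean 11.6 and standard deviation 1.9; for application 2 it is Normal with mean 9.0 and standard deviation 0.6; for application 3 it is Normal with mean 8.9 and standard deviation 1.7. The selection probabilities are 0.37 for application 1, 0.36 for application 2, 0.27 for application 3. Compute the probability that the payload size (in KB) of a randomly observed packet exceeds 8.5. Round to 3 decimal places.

Conditional on each application, P(X > 8.5): 1: 0.948616; 2: 0.797672; 3: 0.59301.
By total probability, P(X > 8.5) = 0.37·0.948616 + 0.36·0.797672 + 0.27·0.59301 = 0.798262.

0.798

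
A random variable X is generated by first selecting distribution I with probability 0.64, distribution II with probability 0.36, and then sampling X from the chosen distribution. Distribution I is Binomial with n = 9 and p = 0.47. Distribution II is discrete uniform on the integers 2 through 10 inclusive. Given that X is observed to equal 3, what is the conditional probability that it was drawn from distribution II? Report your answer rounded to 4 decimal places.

0.2443

Likelihoods P(X=3 | ·): I: 0.193298; II: 0.111111.
Posterior ∝ prior × likelihood. Numerator for II: 0.36·0.111111 = 0.04.
Normalizing constant: 0.64·0.193298 + 0.36·0.111111 = 0.163711.
P(II | observation) = 0.04 / 0.163711 = 0.244333.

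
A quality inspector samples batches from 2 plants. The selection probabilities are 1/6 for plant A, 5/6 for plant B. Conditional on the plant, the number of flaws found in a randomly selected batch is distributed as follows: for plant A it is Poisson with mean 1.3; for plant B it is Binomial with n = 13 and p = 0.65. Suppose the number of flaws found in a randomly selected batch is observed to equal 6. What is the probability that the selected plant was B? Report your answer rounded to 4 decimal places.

Likelihoods P(X=6 | ·): A: 0.00182703; B: 0.0832672.
Posterior ∝ prior × likelihood. Numerator for B: 0.833333·0.0832672 = 0.0693893.
Normalizing constant: 0.166667·0.00182703 + 0.833333·0.0832672 = 0.0696938.
P(B | observation) = 0.0693893 / 0.0696938 = 0.995631.

0.9956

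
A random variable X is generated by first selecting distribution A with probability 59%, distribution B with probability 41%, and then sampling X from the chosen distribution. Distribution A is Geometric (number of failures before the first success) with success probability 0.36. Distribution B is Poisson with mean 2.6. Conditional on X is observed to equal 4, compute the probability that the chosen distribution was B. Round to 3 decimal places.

Likelihoods P(X=4 | ·): A: 0.060398; B: 0.141422.
Posterior ∝ prior × likelihood. Numerator for B: 0.41·0.141422 = 0.057983.
Normalizing constant: 0.59·0.060398 + 0.41·0.141422 = 0.0936178.
P(B | observation) = 0.057983 / 0.0936178 = 0.619358.

0.619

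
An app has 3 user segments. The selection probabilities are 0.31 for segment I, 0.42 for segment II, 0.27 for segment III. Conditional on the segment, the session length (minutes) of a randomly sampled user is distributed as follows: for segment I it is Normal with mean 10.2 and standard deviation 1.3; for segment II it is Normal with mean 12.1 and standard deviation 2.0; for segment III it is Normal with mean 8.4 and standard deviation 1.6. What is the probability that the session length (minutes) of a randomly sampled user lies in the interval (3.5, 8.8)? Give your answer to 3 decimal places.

Conditional on each segment, P(3.5 < X < 8.8): I: 0.140757; II: 0.0494629; III: 0.597609.
By total probability, P(3.5 < X < 8.8) = 0.31·0.140757 + 0.42·0.0494629 + 0.27·0.597609 = 0.225764.

0.226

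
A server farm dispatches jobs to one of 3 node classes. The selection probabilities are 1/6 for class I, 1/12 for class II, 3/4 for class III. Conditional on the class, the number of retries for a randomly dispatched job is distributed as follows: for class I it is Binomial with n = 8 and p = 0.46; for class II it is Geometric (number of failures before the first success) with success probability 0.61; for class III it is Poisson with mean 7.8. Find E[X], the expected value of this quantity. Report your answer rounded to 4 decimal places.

6.5166

Component means — I: 3.68; II: 0.639344; III: 7.8.
E[X] = 0.166667·3.68 + 0.0833333·0.639344 + 0.75·7.8 = 6.51661.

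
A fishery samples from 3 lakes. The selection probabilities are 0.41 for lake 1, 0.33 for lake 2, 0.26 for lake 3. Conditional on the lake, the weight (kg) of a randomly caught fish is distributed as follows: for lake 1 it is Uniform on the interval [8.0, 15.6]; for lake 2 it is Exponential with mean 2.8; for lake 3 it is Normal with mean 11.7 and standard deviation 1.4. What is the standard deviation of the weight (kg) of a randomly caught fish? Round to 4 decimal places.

4.7777

Per component, 1: μ=11.8, E[X²]=144.053; 2: μ=2.8, E[X²]=15.68; 3: μ=11.7, E[X²]=138.85.
E[X] = 0.41·11.8 + 0.33·2.8 + 0.26·11.7 = 8.804.
E[X²] = 0.41·144.053 + 0.33·15.68 + 0.26·138.85 = 100.337.
Var(X) = E[X²] − (E[X])² = 100.337 − 77.5104 = 22.8269.
SD(X) = √22.8269 = 4.77775.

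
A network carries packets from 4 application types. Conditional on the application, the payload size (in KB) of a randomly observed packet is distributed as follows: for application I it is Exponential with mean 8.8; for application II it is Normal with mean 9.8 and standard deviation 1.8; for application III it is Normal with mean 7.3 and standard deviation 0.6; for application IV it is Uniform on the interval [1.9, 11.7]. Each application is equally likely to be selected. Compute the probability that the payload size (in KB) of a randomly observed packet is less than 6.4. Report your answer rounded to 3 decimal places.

Conditional on each application, P(X < 6.4): I: 0.516775; II: 0.0294534; III: 0.0668072; IV: 0.459184.
By total probability, P(X < 6.4) = 0.25·0.516775 + 0.25·0.0294534 + 0.25·0.0668072 + 0.25·0.459184 = 0.268055.

0.268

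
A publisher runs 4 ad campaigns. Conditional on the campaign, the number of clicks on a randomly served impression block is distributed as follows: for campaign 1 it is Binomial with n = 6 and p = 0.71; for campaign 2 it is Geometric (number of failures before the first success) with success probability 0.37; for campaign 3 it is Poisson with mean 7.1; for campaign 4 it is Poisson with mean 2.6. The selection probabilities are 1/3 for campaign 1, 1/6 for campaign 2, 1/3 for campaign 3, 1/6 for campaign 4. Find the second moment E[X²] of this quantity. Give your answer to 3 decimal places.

For each component E[X²] = Var + (mean)², giving 1: 19.383; 2: 7.5011; 3: 57.51; 4: 9.36.
Overall E[X²] = 0.333333·19.383 + 0.166667·7.5011 + 0.333333·57.51 + 0.166667·9.36 = 28.4412.

28.441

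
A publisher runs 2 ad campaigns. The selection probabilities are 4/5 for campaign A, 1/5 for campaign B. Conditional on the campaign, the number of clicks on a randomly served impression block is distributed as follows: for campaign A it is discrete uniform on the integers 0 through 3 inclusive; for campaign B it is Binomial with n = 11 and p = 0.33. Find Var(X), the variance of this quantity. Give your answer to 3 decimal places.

2.212

Per component, A: μ=1.5, E[X²]=3.5; B: μ=3.63, E[X²]=15.609.
E[X] = 0.8·1.5 + 0.2·3.63 = 1.926.
E[X²] = 0.8·3.5 + 0.2·15.609 = 5.9218.
Var(X) = E[X²] − (E[X])² = 5.9218 − 3.70948 = 2.21232.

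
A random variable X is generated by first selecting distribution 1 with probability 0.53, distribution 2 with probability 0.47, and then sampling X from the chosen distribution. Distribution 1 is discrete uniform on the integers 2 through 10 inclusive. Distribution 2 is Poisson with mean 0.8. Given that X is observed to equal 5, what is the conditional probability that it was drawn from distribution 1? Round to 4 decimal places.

0.9903

Likelihoods P(X=5 | ·): 1: 0.111111; 2: 0.00122697.
Posterior ∝ prior × likelihood. Numerator for 1: 0.53·0.111111 = 0.0588889.
Normalizing constant: 0.53·0.111111 + 0.47·0.00122697 = 0.0594656.
P(1 | observation) = 0.0588889 / 0.0594656 = 0.990302.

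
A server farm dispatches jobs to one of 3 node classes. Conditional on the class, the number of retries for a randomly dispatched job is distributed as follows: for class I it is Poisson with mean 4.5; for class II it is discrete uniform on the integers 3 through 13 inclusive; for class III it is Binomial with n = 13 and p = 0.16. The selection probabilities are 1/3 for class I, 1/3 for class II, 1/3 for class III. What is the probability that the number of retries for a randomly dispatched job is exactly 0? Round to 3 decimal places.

Conditional on each class, P(X = 0): I: 0.011109; II: 0; III: 0.103665.
By total probability, P(X = 0) = 0.333333·0.011109 + 0.333333·0 + 0.333333·0.103665 = 0.0382579.

0.038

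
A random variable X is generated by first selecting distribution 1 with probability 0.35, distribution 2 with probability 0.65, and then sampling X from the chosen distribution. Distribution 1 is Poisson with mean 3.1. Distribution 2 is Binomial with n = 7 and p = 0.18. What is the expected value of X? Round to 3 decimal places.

Component means — 1: 3.1; 2: 1.26.
E[X] = 0.35·3.1 + 0.65·1.26 = 1.904.

1.904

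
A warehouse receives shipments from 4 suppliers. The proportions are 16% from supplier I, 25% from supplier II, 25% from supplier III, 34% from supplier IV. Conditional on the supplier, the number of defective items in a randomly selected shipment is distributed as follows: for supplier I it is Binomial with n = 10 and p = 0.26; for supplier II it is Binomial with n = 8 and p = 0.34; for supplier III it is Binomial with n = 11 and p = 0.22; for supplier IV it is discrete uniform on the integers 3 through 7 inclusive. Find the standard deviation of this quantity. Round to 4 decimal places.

1.7992

Per component, I: μ=2.6, E[X²]=8.684; II: μ=2.72, E[X²]=9.1936; III: μ=2.42, E[X²]=7.744; IV: μ=5, E[X²]=27.
E[X] = 0.16·2.6 + 0.25·2.72 + 0.25·2.42 + 0.34·5 = 3.401.
E[X²] = 0.16·8.684 + 0.25·9.1936 + 0.25·7.744 + 0.34·27 = 14.8038.
Var(X) = E[X²] − (E[X])² = 14.8038 − 11.5668 = 3.23704.
SD(X) = √3.23704 = 1.79918.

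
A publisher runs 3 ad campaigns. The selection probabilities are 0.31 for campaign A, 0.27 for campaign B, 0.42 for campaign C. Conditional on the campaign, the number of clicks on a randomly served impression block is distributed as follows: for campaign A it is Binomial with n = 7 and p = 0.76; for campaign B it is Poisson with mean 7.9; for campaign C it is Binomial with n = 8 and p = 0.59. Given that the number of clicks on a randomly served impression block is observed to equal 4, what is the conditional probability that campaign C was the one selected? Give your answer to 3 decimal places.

0.603

Likelihoods P(X=4 | ·): A: 0.16142; B: 0.0601687; C: 0.239685.
Posterior ∝ prior × likelihood. Numerator for C: 0.42·0.239685 = 0.100668.
Normalizing constant: 0.31·0.16142 + 0.27·0.0601687 + 0.42·0.239685 = 0.166953.
P(C | observation) = 0.100668 / 0.166953 = 0.60297.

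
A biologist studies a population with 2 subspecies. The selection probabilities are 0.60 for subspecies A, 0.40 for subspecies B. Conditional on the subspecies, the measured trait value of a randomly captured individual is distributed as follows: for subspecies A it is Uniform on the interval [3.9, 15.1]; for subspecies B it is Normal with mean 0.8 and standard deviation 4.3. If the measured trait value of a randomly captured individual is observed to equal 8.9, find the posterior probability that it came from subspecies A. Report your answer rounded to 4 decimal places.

0.8949

Likelihoods f(8.9 | ·): A: 0.0892857; B: 0.0157368.
Posterior ∝ prior × likelihood. Numerator for A: 0.6·0.0892857 = 0.0535714.
Normalizing constant: 0.6·0.0892857 + 0.4·0.0157368 = 0.0598661.
P(A | observation) = 0.0535714 / 0.0598661 = 0.894854.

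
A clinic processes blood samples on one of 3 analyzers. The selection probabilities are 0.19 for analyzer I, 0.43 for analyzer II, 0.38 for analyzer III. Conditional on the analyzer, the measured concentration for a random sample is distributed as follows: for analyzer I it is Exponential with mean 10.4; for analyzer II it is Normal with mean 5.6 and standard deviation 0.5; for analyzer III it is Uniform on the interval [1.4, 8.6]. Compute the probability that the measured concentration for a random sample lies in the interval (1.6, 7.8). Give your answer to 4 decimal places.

Conditional on each analyzer, P(1.6 < X < 7.8): I: 0.385037; II: 0.999995; III: 0.861111.
By total probability, P(1.6 < X < 7.8) = 0.19·0.385037 + 0.43·0.999995 + 0.38·0.861111 = 0.830377.

0.8304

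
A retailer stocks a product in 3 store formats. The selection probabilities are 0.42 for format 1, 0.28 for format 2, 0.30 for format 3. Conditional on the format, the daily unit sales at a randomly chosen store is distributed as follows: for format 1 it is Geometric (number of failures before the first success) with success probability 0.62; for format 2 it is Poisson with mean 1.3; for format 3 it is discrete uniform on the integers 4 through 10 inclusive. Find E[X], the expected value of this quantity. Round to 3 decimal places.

2.721

Component means — 1: 0.612903; 2: 1.3; 3: 7.
E[X] = 0.42·0.612903 + 0.28·1.3 + 0.3·7 = 2.72142.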